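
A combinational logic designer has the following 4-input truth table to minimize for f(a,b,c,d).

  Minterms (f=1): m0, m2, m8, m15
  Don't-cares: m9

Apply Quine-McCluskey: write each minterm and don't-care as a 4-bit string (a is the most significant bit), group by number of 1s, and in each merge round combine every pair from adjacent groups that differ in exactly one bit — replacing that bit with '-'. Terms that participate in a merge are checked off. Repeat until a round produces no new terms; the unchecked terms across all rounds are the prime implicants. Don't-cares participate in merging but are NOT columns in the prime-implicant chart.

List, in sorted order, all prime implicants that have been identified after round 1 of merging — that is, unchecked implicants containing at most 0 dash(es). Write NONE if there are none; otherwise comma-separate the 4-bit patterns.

Round 0: 0000✓ 0010✓ 1000✓ 1001✓ 1111
Round 1: -000 00-0 100-
PIs = {-000, 00-0, 100-, 1111}

1111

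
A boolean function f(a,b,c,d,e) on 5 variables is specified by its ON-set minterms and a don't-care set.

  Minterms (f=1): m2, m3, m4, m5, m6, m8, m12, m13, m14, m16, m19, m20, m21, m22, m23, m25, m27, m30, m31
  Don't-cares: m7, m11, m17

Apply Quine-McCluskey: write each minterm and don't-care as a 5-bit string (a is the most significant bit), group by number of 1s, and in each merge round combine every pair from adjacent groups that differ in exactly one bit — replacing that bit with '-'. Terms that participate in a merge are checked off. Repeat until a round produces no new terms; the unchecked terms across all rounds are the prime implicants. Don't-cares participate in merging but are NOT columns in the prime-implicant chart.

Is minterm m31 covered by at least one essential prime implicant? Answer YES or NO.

NO

[col 0] 00010*, 00011*, 00100*, 00101*, 00110*, 00111*, 01000*, 01011*, 01100*, 01101*, 01110*, 10000*, 10001*, 10011*, 10100*, 10101*, 10110*, 10111*, 11001*, 11011*, 11110*, 11111*
[col 1] -0011*, -0100*, -0101*, -0110*, -0111*, -1011*, -1110*, 0-011*, 0-100*, 0-101*, 0-110*, 00-10*, 00-11*, 0001-*, 001-0*, 001-1*, 0010-*, 0011-*, 01-00, 011-0*, 0110-*, 1-001*, 1-011*, 1-110*, 1-111*, 10-00*, 10-01*, 10-11*, 100-1*, 1000-*, 101-0*, 101-1*, 1010-*, 1011-*, 11-11*, 110-1*, 1111-*
[col 2] --011, --110, -0-11, -01-0*, -01-1*, -010-*, -011-*, 0-1-0, 0-10-, 00-1-, 001--*, 1--11, 1-0-1, 1-11-, 10--1, 10-0-, 101--*
[col 3] -01--
Prime implicants: --011, --110, -0-11, -01--, 0-1-0, 0-10-, 00-1-, 01-00, 1--11, 1-0-1, 1-11-, 10--1, 10-0-
PI chart (minterm → PIs covering it):
  2 | 00-1-  (sole → essential)
  3 | --011,-0-11,00-1-
  4 | -01--,0-1-0,0-10-
  5 | -01--,0-10-
  6 | --110,-01--,0-1-0,00-1-
  8 | 01-00  (sole → essential)
  12 | 0-1-0,0-10-,01-00
  13 | 0-10-  (sole → essential)
  14 | --110,0-1-0
  16 | 10-0-  (sole → essential)
  19 | --011,-0-11,1--11,1-0-1,10--1
  20 | -01--,10-0-
  21 | -01--,10--1,10-0-
  22 | --110,-01--,1-11-
  23 | -0-11,-01--,1--11,1-11-,10--1
  25 | 1-0-1  (sole → essential)
  27 | --011,1--11,1-0-1
  30 | --110,1-11-
  31 | 1--11,1-11-
Essential prime implicants: 0-10-, 00-1-, 01-00, 1-0-1, 10-0-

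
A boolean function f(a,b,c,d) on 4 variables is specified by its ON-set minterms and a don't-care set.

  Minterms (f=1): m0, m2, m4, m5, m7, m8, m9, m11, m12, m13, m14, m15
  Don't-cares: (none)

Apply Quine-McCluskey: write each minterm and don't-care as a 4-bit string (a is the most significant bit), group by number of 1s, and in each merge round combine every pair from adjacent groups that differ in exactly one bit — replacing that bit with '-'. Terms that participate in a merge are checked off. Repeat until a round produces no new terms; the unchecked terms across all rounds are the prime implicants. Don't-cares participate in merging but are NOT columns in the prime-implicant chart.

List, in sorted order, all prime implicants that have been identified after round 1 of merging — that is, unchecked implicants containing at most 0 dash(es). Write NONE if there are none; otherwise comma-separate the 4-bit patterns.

size-2^0 implicants → 0000(✓)  0010(✓)  0100(✓)  0101(✓)  0111(✓)  1000(✓)  1001(✓)  1011(✓)  1100(✓)  1101(✓)  1110(✓)  1111(✓)
size-2^1 implicants → -000(✓)  -100(✓)  -101(✓)  -111(✓)  0-00(✓)  00-0  01-1(✓)  010-(✓)  1-00(✓)  1-01(✓)  1-11(✓)  10-1(✓)  100-(✓)  11-0(✓)  11-1(✓)  110-(✓)  111-(✓)
size-2^2 implicants → --00  -1-1  -10-  1--1  1-0-  11--
Unchecked terms (primes): --00, -1-1, -10-, 00-0, 1--1, 1-0-, 11--

NONE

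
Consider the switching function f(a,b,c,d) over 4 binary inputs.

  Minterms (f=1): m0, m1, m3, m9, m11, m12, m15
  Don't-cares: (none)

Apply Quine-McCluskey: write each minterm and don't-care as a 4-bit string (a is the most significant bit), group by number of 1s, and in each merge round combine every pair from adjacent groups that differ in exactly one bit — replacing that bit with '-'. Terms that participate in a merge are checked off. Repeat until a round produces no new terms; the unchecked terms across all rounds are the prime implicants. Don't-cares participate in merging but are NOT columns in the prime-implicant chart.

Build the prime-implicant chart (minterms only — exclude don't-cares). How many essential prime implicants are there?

[col 0] 0000*, 0001*, 0011*, 1001*, 1011*, 1100, 1111*
[col 1] -001*, -011*, 00-1*, 000-, 1-11, 10-1*
[col 2] -0-1
Prime implicants: -0-1, 000-, 1-11, 1100
PI chart (minterm → PIs covering it):
  0 | 000-  (sole → essential)
  1 | -0-1,000-
  3 | -0-1  (sole → essential)
  9 | -0-1  (sole → essential)
  11 | -0-1,1-11
  12 | 1100  (sole → essential)
  15 | 1-11  (sole → essential)
Essential prime implicants: -0-1, 000-, 1-11, 1100

4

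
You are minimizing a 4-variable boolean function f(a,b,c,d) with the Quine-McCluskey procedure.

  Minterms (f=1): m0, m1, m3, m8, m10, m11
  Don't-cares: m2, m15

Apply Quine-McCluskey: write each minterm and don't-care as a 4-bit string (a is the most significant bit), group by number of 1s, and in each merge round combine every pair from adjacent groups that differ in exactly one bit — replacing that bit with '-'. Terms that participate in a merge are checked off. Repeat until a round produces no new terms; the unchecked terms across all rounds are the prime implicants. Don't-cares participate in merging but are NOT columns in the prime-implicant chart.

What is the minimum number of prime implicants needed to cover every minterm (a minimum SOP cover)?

size-2^0 implicants → 0000(✓)  0001(✓)  0010(✓)  0011(✓)  1000(✓)  1010(✓)  1011(✓)  1111(✓)
size-2^1 implicants → -000(✓)  -010(✓)  -011(✓)  00-0(✓)  00-1(✓)  000-(✓)  001-(✓)  1-11  10-0(✓)  101-(✓)
size-2^2 implicants → -0-0  -01-  00--
Unchecked terms (primes): -0-0, -01-, 00--, 1-11
Minterm coverage:
  m0 ⊆ -0-0,00--
  m1 ⊆ 00-- [E]
  m3 ⊆ -01-,00--
  m8 ⊆ -0-0 [E]
  m10 ⊆ -0-0,-01-
  m11 ⊆ -01-,1-11
E = {-0-0, 00--}
Petrick residual → -01-
Cover = b'd' + b'c + a'b'  |cover|=3

3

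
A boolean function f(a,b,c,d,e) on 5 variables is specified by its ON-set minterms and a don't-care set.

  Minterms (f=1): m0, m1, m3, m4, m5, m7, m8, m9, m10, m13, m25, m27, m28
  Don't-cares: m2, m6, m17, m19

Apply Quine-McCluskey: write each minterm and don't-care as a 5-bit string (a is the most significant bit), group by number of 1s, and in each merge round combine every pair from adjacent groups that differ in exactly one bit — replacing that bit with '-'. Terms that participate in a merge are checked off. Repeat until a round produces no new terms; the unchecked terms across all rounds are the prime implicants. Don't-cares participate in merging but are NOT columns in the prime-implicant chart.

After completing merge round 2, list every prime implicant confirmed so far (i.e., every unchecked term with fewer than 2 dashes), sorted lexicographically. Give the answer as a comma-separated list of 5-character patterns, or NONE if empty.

11100

[col 0] 00000*, 00001*, 00010*, 00011*, 00100*, 00101*, 00110*, 00111*, 01000*, 01001*, 01010*, 01101*, 10001*, 10011*, 11001*, 11011*, 11100
[col 1] -0001*, -0011*, -1001*, 0-000*, 0-001*, 0-010*, 0-101*, 00-00*, 00-01*, 00-10*, 00-11*, 000-0*, 000-1*, 0000-*, 0001-*, 001-0*, 001-1*, 0010-*, 0011-*, 01-01*, 010-0*, 0100-*, 1-001*, 1-011*, 100-1*, 110-1*
[col 2] --001, -00-1, 0--01, 0-0-0, 0-00-, 00--0*, 00--1*, 00-0-*, 00-1-*, 000--*, 001--*, 1-0-1
[col 3] 00---
Prime implicants: --001, -00-1, 0--01, 0-0-0, 0-00-, 00---, 1-0-1, 11100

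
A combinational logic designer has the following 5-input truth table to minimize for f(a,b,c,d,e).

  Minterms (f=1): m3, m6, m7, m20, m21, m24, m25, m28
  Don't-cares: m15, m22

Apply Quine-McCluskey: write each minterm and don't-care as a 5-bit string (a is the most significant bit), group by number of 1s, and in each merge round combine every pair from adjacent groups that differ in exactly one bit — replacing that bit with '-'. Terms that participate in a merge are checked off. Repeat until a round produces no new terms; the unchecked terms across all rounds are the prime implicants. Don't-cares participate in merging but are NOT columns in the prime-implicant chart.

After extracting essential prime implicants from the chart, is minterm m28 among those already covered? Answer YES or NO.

size-2^0 implicants → 00011(✓)  00110(✓)  00111(✓)  01111(✓)  10100(✓)  10101(✓)  10110(✓)  11000(✓)  11001(✓)  11100(✓)
size-2^1 implicants → -0110  0-111  00-11  0011-  1-100  101-0  1010-  11-00  1100-
Unchecked terms (primes): -0110, 0-111, 00-11, 0011-, 1-100, 101-0, 1010-, 11-00, 1100-
Minterm coverage:
  m3 ⊆ 00-11 [E]
  m6 ⊆ -0110,0011-
  m7 ⊆ 0-111,00-11,0011-
  m20 ⊆ 1-100,101-0,1010-
  m21 ⊆ 1010- [E]
  m24 ⊆ 11-00,1100-
  m25 ⊆ 1100- [E]
  m28 ⊆ 1-100,11-00
E = {00-11, 1010-, 1100-}

NO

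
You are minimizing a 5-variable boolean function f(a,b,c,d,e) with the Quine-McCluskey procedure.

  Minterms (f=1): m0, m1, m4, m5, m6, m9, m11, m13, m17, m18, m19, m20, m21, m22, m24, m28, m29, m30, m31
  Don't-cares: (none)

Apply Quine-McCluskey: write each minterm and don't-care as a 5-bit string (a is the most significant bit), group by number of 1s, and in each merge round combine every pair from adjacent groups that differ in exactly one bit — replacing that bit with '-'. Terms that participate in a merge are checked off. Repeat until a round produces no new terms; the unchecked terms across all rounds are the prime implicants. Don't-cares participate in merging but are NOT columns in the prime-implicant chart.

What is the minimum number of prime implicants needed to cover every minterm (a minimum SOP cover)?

8

size-2^0 implicants → 00000(✓)  00001(✓)  00100(✓)  00101(✓)  00110(✓)  01001(✓)  01011(✓)  01101(✓)  10001(✓)  10010(✓)  10011(✓)  10100(✓)  10101(✓)  10110(✓)  11000(✓)  11100(✓)  11101(✓)  11110(✓)  11111(✓)
size-2^1 implicants → -0001(✓)  -0100(✓)  -0101(✓)  -0110(✓)  -1101(✓)  0-001(✓)  0-101(✓)  00-00(✓)  00-01(✓)  0000-(✓)  001-0(✓)  0010-(✓)  01-01(✓)  010-1  1-100(✓)  1-101(✓)  1-110(✓)  10-01(✓)  10-10  100-1  1001-  101-0(✓)  1010-(✓)  11-00  111-0(✓)  111-1(✓)  1110-(✓)  1111-(✓)
size-2^2 implicants → --101  -0-01  -01-0  -010-  0--01  00-0-  1-1-0  1-10-  111--
Unchecked terms (primes): --101, -0-01, -01-0, -010-, 0--01, 00-0-, 010-1, 1-1-0, 1-10-, 10-10, 100-1, 1001-, 11-00, 111--
Minterm coverage:
  m0 ⊆ 00-0- [E]
  m1 ⊆ -0-01,0--01,00-0-
  m4 ⊆ -01-0,-010-,00-0-
  m5 ⊆ --101,-0-01,-010-,0--01,00-0-
  m6 ⊆ -01-0 [E]
  m9 ⊆ 0--01,010-1
  m11 ⊆ 010-1 [E]
  m13 ⊆ --101,0--01
  m17 ⊆ -0-01,100-1
  m18 ⊆ 10-10,1001-
  m19 ⊆ 100-1,1001-
  m20 ⊆ -01-0,-010-,1-1-0,1-10-
  m21 ⊆ --101,-0-01,-010-,1-10-
  m22 ⊆ -01-0,1-1-0,10-10
  m24 ⊆ 11-00 [E]
  m28 ⊆ 1-1-0,1-10-,11-00,111--
  m29 ⊆ --101,1-10-,111--
  m30 ⊆ 1-1-0,111--
  m31 ⊆ 111-- [E]
E = {-01-0, 00-0-, 010-1, 11-00, 111--}
Petrick residual → --101, -0-01, 1001-
Cover = cd'e + b'd'e + b'ce' + a'b'd' + a'bc'e + ab'c'd + abd'e' + abc  |cover|=8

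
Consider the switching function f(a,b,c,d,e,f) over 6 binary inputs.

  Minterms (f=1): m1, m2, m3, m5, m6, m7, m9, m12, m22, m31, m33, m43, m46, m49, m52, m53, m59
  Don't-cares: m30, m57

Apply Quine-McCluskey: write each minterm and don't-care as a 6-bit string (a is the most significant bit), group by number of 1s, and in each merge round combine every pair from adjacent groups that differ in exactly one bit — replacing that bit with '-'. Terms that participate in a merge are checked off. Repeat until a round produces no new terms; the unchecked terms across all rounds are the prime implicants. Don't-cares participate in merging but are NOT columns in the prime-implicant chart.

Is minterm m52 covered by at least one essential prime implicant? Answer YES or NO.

size-2^0 implicants → 000001(✓)  000010(✓)  000011(✓)  000101(✓)  000110(✓)  000111(✓)  001001(✓)  001100  010110(✓)  011110(✓)  011111(✓)  100001(✓)  101011(✓)  101110  110001(✓)  110100(✓)  110101(✓)  111001(✓)  111011(✓)
size-2^1 implicants → -00001  0-0110  00-001  000-01(✓)  000-10(✓)  000-11(✓)  0000-1(✓)  00001-(✓)  0001-1(✓)  00011-(✓)  01-110  01111-  1-0001  1-1011  11-001  110-01  11010-  1110-1
size-2^2 implicants → 000--1  000-1-
Unchecked terms (primes): -00001, 0-0110, 00-001, 000--1, 000-1-, 001100, 01-110, 01111-, 1-0001, 1-1011, 101110, 11-001, 110-01, 11010-, 1110-1
Minterm coverage:
  m1 ⊆ -00001,00-001,000--1
  m2 ⊆ 000-1- [E]
  m3 ⊆ 000--1,000-1-
  m5 ⊆ 000--1 [E]
  m6 ⊆ 0-0110,000-1-
  m7 ⊆ 000--1,000-1-
  m9 ⊆ 00-001 [E]
  m12 ⊆ 001100 [E]
  m22 ⊆ 0-0110,01-110
  m31 ⊆ 01111- [E]
  m33 ⊆ -00001,1-0001
  m43 ⊆ 1-1011 [E]
  m46 ⊆ 101110 [E]
  m49 ⊆ 1-0001,11-001,110-01
  m52 ⊆ 11010- [E]
  m53 ⊆ 110-01,11010-
  m59 ⊆ 1-1011,1110-1
E = {00-001, 000--1, 000-1-, 001100, 01111-, 1-1011, 101110, 11010-}

YES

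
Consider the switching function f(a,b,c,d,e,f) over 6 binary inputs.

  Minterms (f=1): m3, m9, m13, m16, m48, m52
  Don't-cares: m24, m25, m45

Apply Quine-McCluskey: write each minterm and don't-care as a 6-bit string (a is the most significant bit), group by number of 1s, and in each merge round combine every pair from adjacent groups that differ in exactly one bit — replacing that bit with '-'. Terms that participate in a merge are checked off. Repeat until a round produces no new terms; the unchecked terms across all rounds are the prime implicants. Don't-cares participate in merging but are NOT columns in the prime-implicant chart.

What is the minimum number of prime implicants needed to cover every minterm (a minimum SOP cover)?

Round 0: 000011 001001✓ 001101✓ 010000✓ 011000✓ 011001✓ 101101✓ 110000✓ 110100✓
Round 1: -01101 -10000 0-1001 001-01 01-000 01100- 110-00
PIs = {-01101, -10000, 0-1001, 000011, 001-01, 01-000, 01100-, 110-00}
Coverage chart:
  m3: 000011 ←essential
  m9: 0-1001,001-01
  m13: -01101,001-01
  m16: -10000,01-000
  m48: -10000,110-00
  m52: 110-00 ←essential
Essential: 000011, 110-00
Petrick residual → -10000, 001-01
Min cover (4 terms): bc'd'e'f' + a'b'c'd'ef + a'b'ce'f + abc'e'f'

4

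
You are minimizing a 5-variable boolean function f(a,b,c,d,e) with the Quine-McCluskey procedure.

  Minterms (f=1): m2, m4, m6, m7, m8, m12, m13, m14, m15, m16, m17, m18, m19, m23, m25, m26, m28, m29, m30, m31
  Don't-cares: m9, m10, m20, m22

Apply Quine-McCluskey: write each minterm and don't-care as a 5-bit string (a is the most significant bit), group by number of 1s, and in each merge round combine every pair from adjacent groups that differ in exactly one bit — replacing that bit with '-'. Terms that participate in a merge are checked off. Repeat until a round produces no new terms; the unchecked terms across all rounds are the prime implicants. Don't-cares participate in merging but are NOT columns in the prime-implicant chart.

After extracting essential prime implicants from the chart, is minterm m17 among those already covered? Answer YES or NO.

NO

[col 0] 00010*, 00100*, 00110*, 00111*, 01000*, 01001*, 01010*, 01100*, 01101*, 01110*, 01111*, 10000*, 10001*, 10010*, 10011*, 10100*, 10110*, 10111*, 11001*, 11010*, 11100*, 11101*, 11110*, 11111*
[col 1] -0010*, -0100*, -0110*, -0111*, -1001*, -1010*, -1100*, -1101*, -1110*, -1111*, 0-010*, 0-100*, 0-110*, 0-111*, 00-10*, 001-0*, 0011-*, 01-00*, 01-01*, 01-10*, 010-0*, 0100-*, 011-0*, 011-1*, 0110-*, 0111-*, 1-001, 1-010*, 1-100*, 1-110*, 1-111*, 10-00*, 10-10*, 10-11*, 100-0*, 100-1*, 1000-*, 1001-*, 101-0*, 1011-*, 11-01*, 11-10*, 111-0*, 111-1*, 1110-*, 1111-*
[col 2] --010*, --100*, --110*, --111*, -0-10*, -01-0*, -011-*, -1-01, -1-10*, -11-0*, -11-1*, -110-*, -111-*, 0--10*, 0-1-0*, 0-11-*, 01--0, 01-0-, 011--*, 1--10*, 1-1-0*, 1-11-*, 10--0, 10-1-, 100--, 111--*
[col 3] ---10, --1-0, --11-, -11--
Prime implicants: ---10, --1-0, --11-, -1-01, -11--, 01--0, 01-0-, 1-001, 10--0, 10-1-, 100--
PI chart (minterm → PIs covering it):
  2 | ---10  (sole → essential)
  4 | --1-0  (sole → essential)
  6 | ---10,--1-0,--11-
  7 | --11-  (sole → essential)
  8 | 01--0,01-0-
  12 | --1-0,-11--,01--0,01-0-
  13 | -1-01,-11--,01-0-
  14 | ---10,--1-0,--11-,-11--,01--0
  15 | --11-,-11--
  16 | 10--0,100--
  17 | 1-001,100--
  18 | ---10,10--0,10-1-,100--
  19 | 10-1-,100--
  23 | --11-,10-1-
  25 | -1-01,1-001
  26 | ---10  (sole → essential)
  28 | --1-0,-11--
  29 | -1-01,-11--
  30 | ---10,--1-0,--11-,-11--
  31 | --11-,-11--
Essential prime implicants: ---10, --1-0, --11-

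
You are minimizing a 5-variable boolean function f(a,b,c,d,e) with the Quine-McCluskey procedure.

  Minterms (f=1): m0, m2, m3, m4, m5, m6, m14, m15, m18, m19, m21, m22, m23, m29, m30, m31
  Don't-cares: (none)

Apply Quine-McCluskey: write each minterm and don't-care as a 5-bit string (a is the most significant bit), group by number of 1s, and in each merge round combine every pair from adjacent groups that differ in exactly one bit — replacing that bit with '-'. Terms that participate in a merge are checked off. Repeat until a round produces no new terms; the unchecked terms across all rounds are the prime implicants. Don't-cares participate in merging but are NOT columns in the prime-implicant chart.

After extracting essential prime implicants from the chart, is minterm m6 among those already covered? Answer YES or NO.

Round 0: 00000✓ 00010✓ 00011✓ 00100✓ 00101✓ 00110✓ 01110✓ 01111✓ 10010✓ 10011✓ 10101✓ 10110✓ 10111✓ 11101✓ 11110✓ 11111✓
Round 1: -0010✓ -0011✓ -0101 -0110✓ -1110✓ -1111✓ 0-110✓ 00-00✓ 00-10✓ 000-0✓ 0001-✓ 001-0✓ 0010- 0111-✓ 1-101✓ 1-110✓ 1-111✓ 10-10✓ 10-11✓ 1001-✓ 101-1✓ 1011-✓ 111-1✓ 1111-✓
Round 2: --110 -0-10 -001- -111- 00--0 1-1-1 1-11- 10-1-
PIs = {--110, -0-10, -001-, -0101, -111-, 00--0, 0010-, 1-1-1, 1-11-, 10-1-}
Coverage chart:
  m0: 00--0 ←essential
  m2: -0-10,-001-,00--0
  m3: -001- ←essential
  m4: 00--0,0010-
  m5: -0101,0010-
  m6: --110,-0-10,00--0
  m14: --110,-111-
  m15: -111- ←essential
  m18: -0-10,-001-,10-1-
  m19: -001-,10-1-
  m21: -0101,1-1-1
  m22: --110,-0-10,1-11-,10-1-
  m23: 1-1-1,1-11-,10-1-
  m29: 1-1-1 ←essential
  m30: --110,-111-,1-11-
  m31: -111-,1-1-1,1-11-
Essential: -001-, -111-, 00--0, 1-1-1

YES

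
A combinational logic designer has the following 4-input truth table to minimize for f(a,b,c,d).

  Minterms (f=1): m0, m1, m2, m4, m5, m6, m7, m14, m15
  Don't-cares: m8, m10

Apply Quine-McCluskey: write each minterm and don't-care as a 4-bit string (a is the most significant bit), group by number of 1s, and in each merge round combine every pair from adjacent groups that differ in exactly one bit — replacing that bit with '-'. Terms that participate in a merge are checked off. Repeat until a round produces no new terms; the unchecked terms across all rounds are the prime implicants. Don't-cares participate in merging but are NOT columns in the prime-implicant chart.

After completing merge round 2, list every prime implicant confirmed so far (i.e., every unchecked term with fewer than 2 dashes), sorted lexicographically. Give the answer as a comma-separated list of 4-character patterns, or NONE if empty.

[col 0] 0000*, 0001*, 0010*, 0100*, 0101*, 0110*, 0111*, 1000*, 1010*, 1110*, 1111*
[col 1] -000*, -010*, -110*, -111*, 0-00*, 0-01*, 0-10*, 00-0*, 000-*, 01-0*, 01-1*, 010-*, 011-*, 1-10*, 10-0*, 111-*
[col 2] --10, -0-0, -11-, 0--0, 0-0-, 01--
Prime implicants: --10, -0-0, -11-, 0--0, 0-0-, 01--

NONE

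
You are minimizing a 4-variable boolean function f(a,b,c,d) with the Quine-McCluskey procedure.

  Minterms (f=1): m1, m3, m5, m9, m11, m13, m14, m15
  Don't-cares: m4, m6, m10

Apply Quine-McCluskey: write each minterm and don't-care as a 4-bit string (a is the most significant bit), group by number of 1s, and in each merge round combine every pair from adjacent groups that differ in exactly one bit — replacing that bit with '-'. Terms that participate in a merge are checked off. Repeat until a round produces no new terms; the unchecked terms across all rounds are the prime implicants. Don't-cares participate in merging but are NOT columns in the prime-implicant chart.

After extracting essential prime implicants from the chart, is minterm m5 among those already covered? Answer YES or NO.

[col 0] 0001*, 0011*, 0100*, 0101*, 0110*, 1001*, 1010*, 1011*, 1101*, 1110*, 1111*
[col 1] -001*, -011*, -101*, -110, 0-01*, 00-1*, 01-0, 010-, 1-01*, 1-10*, 1-11*, 10-1*, 101-*, 11-1*, 111-*
[col 2] --01, -0-1, 1--1, 1-1-
Prime implicants: --01, -0-1, -110, 01-0, 010-, 1--1, 1-1-
PI chart (minterm → PIs covering it):
  1 | --01,-0-1
  3 | -0-1  (sole → essential)
  5 | --01,010-
  9 | --01,-0-1,1--1
  11 | -0-1,1--1,1-1-
  13 | --01,1--1
  14 | -110,1-1-
  15 | 1--1,1-1-
Essential prime implicants: -0-1

NO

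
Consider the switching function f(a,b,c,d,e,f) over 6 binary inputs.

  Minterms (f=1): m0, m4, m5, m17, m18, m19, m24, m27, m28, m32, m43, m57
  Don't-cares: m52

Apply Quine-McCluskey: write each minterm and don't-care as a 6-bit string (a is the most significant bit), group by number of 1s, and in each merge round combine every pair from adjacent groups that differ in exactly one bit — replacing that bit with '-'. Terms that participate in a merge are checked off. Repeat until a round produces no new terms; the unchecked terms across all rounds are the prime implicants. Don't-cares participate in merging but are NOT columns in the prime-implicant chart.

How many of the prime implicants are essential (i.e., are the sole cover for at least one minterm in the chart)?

Round 0: 000000✓ 000100✓ 000101✓ 010001✓ 010010✓ 010011✓ 011000✓ 011011✓ 011100✓ 100000✓ 101011 110100 111001
Round 1: -00000 000-00 00010- 01-011 0100-1 01001- 011-00
PIs = {-00000, 000-00, 00010-, 01-011, 0100-1, 01001-, 011-00, 101011, 110100, 111001}
Coverage chart:
  m0: -00000,000-00
  m4: 000-00,00010-
  m5: 00010- ←essential
  m17: 0100-1 ←essential
  m18: 01001- ←essential
  m19: 01-011,0100-1,01001-
  m24: 011-00 ←essential
  m27: 01-011 ←essential
  m28: 011-00 ←essential
  m32: -00000 ←essential
  m43: 101011 ←essential
  m57: 111001 ←essential
Essential: -00000, 00010-, 01-011, 0100-1, 01001-, 011-00, 101011, 111001

8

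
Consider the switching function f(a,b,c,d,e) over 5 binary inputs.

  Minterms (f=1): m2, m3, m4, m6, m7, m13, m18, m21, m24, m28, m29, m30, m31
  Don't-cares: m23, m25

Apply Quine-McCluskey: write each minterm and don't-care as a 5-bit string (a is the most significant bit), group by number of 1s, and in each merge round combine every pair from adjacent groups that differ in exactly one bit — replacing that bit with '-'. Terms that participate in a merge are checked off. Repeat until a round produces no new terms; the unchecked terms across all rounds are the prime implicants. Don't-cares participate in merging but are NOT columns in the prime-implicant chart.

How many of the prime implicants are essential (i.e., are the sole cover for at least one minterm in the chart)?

7

size-2^0 implicants → 00010(✓)  00011(✓)  00100(✓)  00110(✓)  00111(✓)  01101(✓)  10010(✓)  10101(✓)  10111(✓)  11000(✓)  11001(✓)  11100(✓)  11101(✓)  11110(✓)  11111(✓)
size-2^1 implicants → -0010  -0111  -1101  00-10(✓)  00-11(✓)  0001-(✓)  001-0  0011-(✓)  1-101(✓)  1-111(✓)  101-1(✓)  11-00(✓)  11-01(✓)  1100-(✓)  111-0(✓)  111-1(✓)  1110-(✓)  1111-(✓)
size-2^2 implicants → 00-1-  1-1-1  11-0-  111--
Unchecked terms (primes): -0010, -0111, -1101, 00-1-, 001-0, 1-1-1, 11-0-, 111--
Minterm coverage:
  m2 ⊆ -0010,00-1-
  m3 ⊆ 00-1- [E]
  m4 ⊆ 001-0 [E]
  m6 ⊆ 00-1-,001-0
  m7 ⊆ -0111,00-1-
  m13 ⊆ -1101 [E]
  m18 ⊆ -0010 [E]
  m21 ⊆ 1-1-1 [E]
  m24 ⊆ 11-0- [E]
  m28 ⊆ 11-0-,111--
  m29 ⊆ -1101,1-1-1,11-0-,111--
  m30 ⊆ 111-- [E]
  m31 ⊆ 1-1-1,111--
E = {-0010, -1101, 00-1-, 001-0, 1-1-1, 11-0-, 111--}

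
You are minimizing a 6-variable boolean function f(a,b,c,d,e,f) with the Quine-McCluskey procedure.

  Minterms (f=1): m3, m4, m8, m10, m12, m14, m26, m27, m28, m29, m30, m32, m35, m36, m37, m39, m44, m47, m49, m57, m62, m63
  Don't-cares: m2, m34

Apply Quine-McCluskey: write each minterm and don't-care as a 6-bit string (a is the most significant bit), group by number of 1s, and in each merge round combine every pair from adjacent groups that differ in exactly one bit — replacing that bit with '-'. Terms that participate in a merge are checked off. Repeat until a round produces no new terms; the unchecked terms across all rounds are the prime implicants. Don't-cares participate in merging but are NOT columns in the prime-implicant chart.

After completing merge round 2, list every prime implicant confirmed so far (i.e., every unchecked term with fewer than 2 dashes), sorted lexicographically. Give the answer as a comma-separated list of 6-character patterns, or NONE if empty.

-11110, 00-010, 01101-, 01110-, 1-1111, 10-111, 100-00, 100-11, 1000-0, 1001-1, 10010-, 11-001, 11111-

Round 0: 000010✓ 000011✓ 000100✓ 001000✓ 001010✓ 001100✓ 001110✓ 011010✓ 011011✓ 011100✓ 011101✓ 011110✓ 100000✓ 100010✓ 100011✓ 100100✓ 100101✓ 100111✓ 101100✓ 101111✓ 110001✓ 111001✓ 111110✓ 111111✓
Round 1: -00010✓ -00011✓ -00100✓ -01100✓ -11110 0-1010✓ 0-1100✓ 0-1110✓ 00-010 00-100✓ 00001-✓ 001-00✓ 001-10✓ 0010-0✓ 0011-0✓ 011-10✓ 01101- 0111-0✓ 01110- 1-1111 10-100✓ 10-111 100-00 100-11 1000-0 10001-✓ 1001-1 10010- 11-001 11111-
Round 2: -0-100 -0001- 0-1-10 0-11-0 001--0
PIs = {-0-100, -0001-, -11110, 0-1-10, 0-11-0, 00-010, 001--0, 01101-, 01110-, 1-1111, 10-111, 100-00, 100-11, 1000-0, 1001-1, 10010-, 11-001, 11111-}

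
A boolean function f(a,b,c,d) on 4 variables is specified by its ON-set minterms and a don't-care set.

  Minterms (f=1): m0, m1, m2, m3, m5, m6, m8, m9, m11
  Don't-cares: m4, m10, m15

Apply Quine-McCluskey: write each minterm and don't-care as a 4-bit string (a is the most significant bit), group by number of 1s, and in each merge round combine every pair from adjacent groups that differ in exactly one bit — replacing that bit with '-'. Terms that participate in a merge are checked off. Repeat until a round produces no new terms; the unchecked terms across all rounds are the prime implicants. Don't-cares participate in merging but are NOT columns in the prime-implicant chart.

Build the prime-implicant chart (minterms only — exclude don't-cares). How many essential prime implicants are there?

size-2^0 implicants → 0000(✓)  0001(✓)  0010(✓)  0011(✓)  0100(✓)  0101(✓)  0110(✓)  1000(✓)  1001(✓)  1010(✓)  1011(✓)  1111(✓)
size-2^1 implicants → -000(✓)  -001(✓)  -010(✓)  -011(✓)  0-00(✓)  0-01(✓)  0-10(✓)  00-0(✓)  00-1(✓)  000-(✓)  001-(✓)  01-0(✓)  010-(✓)  1-11  10-0(✓)  10-1(✓)  100-(✓)  101-(✓)
size-2^2 implicants → -0-0(✓)  -0-1(✓)  -00-(✓)  -01-(✓)  0--0  0-0-  00--(✓)  10--(✓)
size-2^3 implicants → -0--
Unchecked terms (primes): -0--, 0--0, 0-0-, 1-11
Minterm coverage:
  m0 ⊆ -0--,0--0,0-0-
  m1 ⊆ -0--,0-0-
  m2 ⊆ -0--,0--0
  m3 ⊆ -0-- [E]
  m5 ⊆ 0-0- [E]
  m6 ⊆ 0--0 [E]
  m8 ⊆ -0-- [E]
  m9 ⊆ -0-- [E]
  m11 ⊆ -0--,1-11
E = {-0--, 0--0, 0-0-}

3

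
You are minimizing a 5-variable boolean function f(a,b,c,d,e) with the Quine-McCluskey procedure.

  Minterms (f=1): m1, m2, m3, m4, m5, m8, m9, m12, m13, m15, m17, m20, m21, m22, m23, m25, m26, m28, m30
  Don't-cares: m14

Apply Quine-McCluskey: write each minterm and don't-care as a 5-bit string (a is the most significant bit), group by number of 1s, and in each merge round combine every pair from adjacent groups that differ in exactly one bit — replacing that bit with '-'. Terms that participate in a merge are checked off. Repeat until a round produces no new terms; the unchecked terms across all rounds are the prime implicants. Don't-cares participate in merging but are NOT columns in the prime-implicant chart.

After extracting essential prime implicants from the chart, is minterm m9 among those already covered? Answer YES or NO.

Round 0: 00001✓ 00010✓ 00011✓ 00100✓ 00101✓ 01000✓ 01001✓ 01100✓ 01101✓ 01110✓ 01111✓ 10001✓ 10100✓ 10101✓ 10110✓ 10111✓ 11001✓ 11010✓ 11100✓ 11110✓
Round 1: -0001✓ -0100✓ -0101✓ -1001✓ -1100✓ -1110✓ 0-001✓ 0-100✓ 0-101✓ 00-01✓ 000-1 0001- 0010-✓ 01-00✓ 01-01✓ 0100-✓ 011-0✓ 011-1✓ 0110-✓ 0111-✓ 1-001✓ 1-100✓ 1-110✓ 10-01✓ 101-0✓ 101-1✓ 1010-✓ 1011-✓ 11-10 111-0✓
Round 2: --001 --100 -0-01 -010- -11-0 0--01 0-10- 01-0- 011-- 1-1-0 101--
PIs = {--001, --100, -0-01, -010-, -11-0, 0--01, 0-10-, 000-1, 0001-, 01-0-, 011--, 1-1-0, 101--, 11-10}
Coverage chart:
  m1: --001,-0-01,0--01,000-1
  m2: 0001- ←essential
  m3: 000-1,0001-
  m4: --100,-010-,0-10-
  m5: -0-01,-010-,0--01,0-10-
  m8: 01-0- ←essential
  m9: --001,0--01,01-0-
  m12: --100,-11-0,0-10-,01-0-,011--
  m13: 0--01,0-10-,01-0-,011--
  m15: 011-- ←essential
  m17: --001,-0-01
  m20: --100,-010-,1-1-0,101--
  m21: -0-01,-010-,101--
  m22: 1-1-0,101--
  m23: 101-- ←essential
  m25: --001 ←essential
  m26: 11-10 ←essential
  m28: --100,-11-0,1-1-0
  m30: -11-0,1-1-0,11-10
Essential: --001, 0001-, 01-0-, 011--, 101--, 11-10

YES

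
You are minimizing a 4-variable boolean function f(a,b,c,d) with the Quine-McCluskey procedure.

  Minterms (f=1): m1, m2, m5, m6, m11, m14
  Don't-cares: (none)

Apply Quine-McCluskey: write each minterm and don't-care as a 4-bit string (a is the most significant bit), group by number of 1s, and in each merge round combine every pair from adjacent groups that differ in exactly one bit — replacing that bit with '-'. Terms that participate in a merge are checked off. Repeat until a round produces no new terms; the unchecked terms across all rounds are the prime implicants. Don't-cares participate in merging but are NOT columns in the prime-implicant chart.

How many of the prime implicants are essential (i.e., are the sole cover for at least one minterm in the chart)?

4

size-2^0 implicants → 0001(✓)  0010(✓)  0101(✓)  0110(✓)  1011  1110(✓)
size-2^1 implicants → -110  0-01  0-10
Unchecked terms (primes): -110, 0-01, 0-10, 1011
Minterm coverage:
  m1 ⊆ 0-01 [E]
  m2 ⊆ 0-10 [E]
  m5 ⊆ 0-01 [E]
  m6 ⊆ -110,0-10
  m11 ⊆ 1011 [E]
  m14 ⊆ -110 [E]
E = {-110, 0-01, 0-10, 1011}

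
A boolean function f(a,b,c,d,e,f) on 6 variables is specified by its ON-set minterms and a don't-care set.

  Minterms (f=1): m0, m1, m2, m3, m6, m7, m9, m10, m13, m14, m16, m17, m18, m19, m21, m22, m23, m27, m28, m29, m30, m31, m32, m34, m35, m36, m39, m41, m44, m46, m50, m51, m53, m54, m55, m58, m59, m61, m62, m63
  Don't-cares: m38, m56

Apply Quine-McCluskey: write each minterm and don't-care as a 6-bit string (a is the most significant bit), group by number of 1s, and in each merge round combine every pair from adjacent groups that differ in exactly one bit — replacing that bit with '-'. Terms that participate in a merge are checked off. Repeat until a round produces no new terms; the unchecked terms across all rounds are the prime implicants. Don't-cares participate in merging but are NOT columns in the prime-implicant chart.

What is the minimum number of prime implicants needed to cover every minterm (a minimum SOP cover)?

11

size-2^0 implicants → 000000(✓)  000001(✓)  000010(✓)  000011(✓)  000110(✓)  000111(✓)  001001(✓)  001010(✓)  001101(✓)  001110(✓)  010000(✓)  010001(✓)  010010(✓)  010011(✓)  010101(✓)  010110(✓)  010111(✓)  011011(✓)  011100(✓)  011101(✓)  011110(✓)  011111(✓)  100000(✓)  100010(✓)  100011(✓)  100100(✓)  100110(✓)  100111(✓)  101001(✓)  101100(✓)  101110(✓)  110010(✓)  110011(✓)  110101(✓)  110110(✓)  110111(✓)  111000(✓)  111010(✓)  111011(✓)  111101(✓)  111110(✓)  111111(✓)
size-2^1 implicants → -00000(✓)  -00010(✓)  -00011(✓)  -00110(✓)  -00111(✓)  -01001  -01110(✓)  -10010(✓)  -10011(✓)  -10101(✓)  -10110(✓)  -10111(✓)  -11011(✓)  -11101(✓)  -11110(✓)  -11111(✓)  0-0000(✓)  0-0001(✓)  0-0010(✓)  0-0011(✓)  0-0110(✓)  0-0111(✓)  0-1101  0-1110(✓)  00-001  00-010(✓)  00-110(✓)  000-10(✓)  000-11(✓)  0000-0(✓)  0000-1(✓)  00000-(✓)  00001-(✓)  00011-(✓)  001-01  001-10(✓)  01-011(✓)  01-101(✓)  01-110(✓)  01-111(✓)  010-01(✓)  010-10(✓)  010-11(✓)  0100-0(✓)  0100-1(✓)  01000-(✓)  01001-(✓)  0101-1(✓)  01011-(✓)  011-11(✓)  0111-0(✓)  0111-1(✓)  01110-(✓)  01111-(✓)  1-0010(✓)  1-0011(✓)  1-0110(✓)  1-0111(✓)  1-1110(✓)  10-100(✓)  10-110(✓)  100-00(✓)  100-10(✓)  100-11(✓)  1000-0(✓)  10001-(✓)  1001-0(✓)  10011-(✓)  1011-0(✓)  11-010(✓)  11-011(✓)  11-101(✓)  11-110(✓)  11-111(✓)  110-10(✓)  110-11(✓)  11001-(✓)  1101-1(✓)  11011-(✓)  111-10(✓)  111-11(✓)  1110-0  11101-(✓)  1111-1(✓)  11111-(✓)
size-2^2 implicants → --0010(✓)  --0011(✓)  --0110(✓)  --0111(✓)  --1110(✓)  -0-110(✓)  -00-10(✓)  -00-11(✓)  -000-0  -0001-(✓)  -0011-(✓)  -1-011(✓)  -1-101(✓)  -1-110(✓)  -1-111(✓)  -10-10(✓)  -10-11(✓)  -1001-(✓)  -101-1(✓)  -1011-(✓)  -11-11(✓)  -111-1(✓)  -1111-(✓)  0--110(✓)  0-0-10(✓)  0-0-11(✓)  0-00-0(✓)  0-00-1(✓)  0-000-(✓)  0-001-(✓)  0-011-(✓)  00--10  000-1-(✓)  0000--(✓)  01--11(✓)  01-1-1(✓)  01-11-(✓)  010--1  010-1-(✓)  0100--(✓)  0111--  1--110(✓)  1-0-10(✓)  1-0-11(✓)  1-001-(✓)  1-011-(✓)  10-1-0  100--0  100-1-(✓)  11--10(✓)  11--11(✓)  11-01-(✓)  11-1-1(✓)  11-11-(✓)  110-1-(✓)  111-1-(✓)
size-2^3 implicants → ---110  --0-10(✓)  --0-11(✓)  --001-(✓)  --011-(✓)  -00-1-(✓)  -1--11  -1-1-1  -1-11-  -10-1-(✓)  0-0-1-(✓)  0-00--  1-0-1-(✓)  11--1-
size-2^4 implicants → --0-1-
Unchecked terms (primes): ---110, --0-1-, -000-0, -01001, -1--11, -1-1-1, -1-11-, 0-00--, 0-1101, 00--10, 00-001, 001-01, 010--1, 0111--, 10-1-0, 100--0, 11--1-, 1110-0
Minterm coverage:
  m0 ⊆ -000-0,0-00--
  m1 ⊆ 0-00--,00-001
  m2 ⊆ --0-1-,-000-0,0-00--,00--10
  m3 ⊆ --0-1-,0-00--
  m6 ⊆ ---110,--0-1-,00--10
  m7 ⊆ --0-1- [E]
  m9 ⊆ -01001,00-001,001-01
  m10 ⊆ 00--10 [E]
  m13 ⊆ 0-1101,001-01
  m14 ⊆ ---110,00--10
  m16 ⊆ 0-00-- [E]
  m17 ⊆ 0-00--,010--1
  m18 ⊆ --0-1-,0-00--
  m19 ⊆ --0-1-,-1--11,0-00--,010--1
  m21 ⊆ -1-1-1,010--1
  m22 ⊆ ---110,--0-1-,-1-11-
  m23 ⊆ --0-1-,-1--11,-1-1-1,-1-11-,010--1
  m27 ⊆ -1--11 [E]
  m28 ⊆ 0111-- [E]
  m29 ⊆ -1-1-1,0-1101,0111--
  m30 ⊆ ---110,-1-11-,0111--
  m31 ⊆ -1--11,-1-1-1,-1-11-,0111--
  m32 ⊆ -000-0,100--0
  m34 ⊆ --0-1-,-000-0,100--0
  m35 ⊆ --0-1- [E]
  m36 ⊆ 10-1-0,100--0
  m39 ⊆ --0-1- [E]
  m41 ⊆ -01001 [E]
  m44 ⊆ 10-1-0 [E]
  m46 ⊆ ---110,10-1-0
  m50 ⊆ --0-1-,11--1-
  m51 ⊆ --0-1-,-1--11,11--1-
  m53 ⊆ -1-1-1 [E]
  m54 ⊆ ---110,--0-1-,-1-11-,11--1-
  m55 ⊆ --0-1-,-1--11,-1-1-1,-1-11-,11--1-
  m58 ⊆ 11--1-,1110-0
  m59 ⊆ -1--11,11--1-
  m61 ⊆ -1-1-1 [E]
  m62 ⊆ ---110,-1-11-,11--1-
  m63 ⊆ -1--11,-1-1-1,-1-11-,11--1-
E = {--0-1-, -01001, -1--11, -1-1-1, 0-00--, 00--10, 0111--, 10-1-0}
Petrick residual → -000-0, 0-1101, 11--1-
Cover = c'e + b'c'd'f' + b'cd'e'f + bef + bdf + a'c'd' + a'cde'f + a'b'ef' + a'bcd + ab'df' + abe  |cover|=11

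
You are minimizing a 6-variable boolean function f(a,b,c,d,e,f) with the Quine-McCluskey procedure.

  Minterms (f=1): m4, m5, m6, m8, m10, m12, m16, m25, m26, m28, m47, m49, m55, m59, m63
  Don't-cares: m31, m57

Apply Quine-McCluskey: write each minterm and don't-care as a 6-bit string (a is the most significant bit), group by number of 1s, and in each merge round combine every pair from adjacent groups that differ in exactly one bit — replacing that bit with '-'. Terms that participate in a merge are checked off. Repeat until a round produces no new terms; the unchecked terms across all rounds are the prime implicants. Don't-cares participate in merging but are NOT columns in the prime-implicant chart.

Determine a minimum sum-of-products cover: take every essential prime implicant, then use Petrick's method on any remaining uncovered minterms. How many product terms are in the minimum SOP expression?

[col 0] 000100*, 000101*, 000110*, 001000*, 001010*, 001100*, 010000, 011001*, 011010*, 011100*, 011111*, 101111*, 110001*, 110111*, 111001*, 111011*, 111111*
[col 1] -11001, -11111, 0-1010, 0-1100, 00-100, 0001-0, 00010-, 001-00, 0010-0, 1-1111, 11-001, 11-111, 111-11, 1110-1
Prime implicants: -11001, -11111, 0-1010, 0-1100, 00-100, 0001-0, 00010-, 001-00, 0010-0, 010000, 1-1111, 11-001, 11-111, 111-11, 1110-1
PI chart (minterm → PIs covering it):
  4 | 00-100,0001-0,00010-
  5 | 00010-  (sole → essential)
  6 | 0001-0  (sole → essential)
  8 | 001-00,0010-0
  10 | 0-1010,0010-0
  12 | 0-1100,00-100,001-00
  16 | 010000  (sole → essential)
  25 | -11001  (sole → essential)
  26 | 0-1010  (sole → essential)
  28 | 0-1100  (sole → essential)
  47 | 1-1111  (sole → essential)
  49 | 11-001  (sole → essential)
  55 | 11-111  (sole → essential)
  59 | 111-11,1110-1
  63 | -11111,1-1111,11-111,111-11
Essential prime implicants: -11001, 0-1010, 0-1100, 0001-0, 00010-, 010000, 1-1111, 11-001, 11-111
Petrick residual → 001-00, 111-11
Minimum SOP uses 11 PIs: bcd'e'f + a'cd'ef' + a'cde'f' + a'b'c'df' + a'b'c'de' + a'b'ce'f' + a'bc'd'e'f' + acdef + abd'e'f + abdef + abcef

11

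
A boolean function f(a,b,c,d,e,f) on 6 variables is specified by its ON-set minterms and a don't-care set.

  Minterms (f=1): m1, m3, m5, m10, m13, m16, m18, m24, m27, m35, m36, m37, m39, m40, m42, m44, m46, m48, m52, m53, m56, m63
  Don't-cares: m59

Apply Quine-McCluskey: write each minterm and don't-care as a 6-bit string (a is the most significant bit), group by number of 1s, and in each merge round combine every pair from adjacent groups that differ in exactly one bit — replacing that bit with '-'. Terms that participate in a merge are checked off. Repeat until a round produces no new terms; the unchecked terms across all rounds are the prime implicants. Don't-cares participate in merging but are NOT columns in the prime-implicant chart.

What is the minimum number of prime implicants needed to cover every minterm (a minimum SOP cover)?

[col 0] 000001*, 000011*, 000101*, 001010*, 001101*, 010000*, 010010*, 011000*, 011011*, 100011*, 100100*, 100101*, 100111*, 101000*, 101010*, 101100*, 101110*, 110000*, 110100*, 110101*, 111000*, 111011*, 111111*
[col 1] -00011, -00101, -01010, -10000*, -11000*, -11011, 00-101, 000-01, 0000-1, 01-000*, 0100-0, 1-0100*, 1-0101*, 1-1000, 10-100, 100-11, 1001-1, 10010-*, 101-00*, 101-10*, 1010-0*, 1011-0*, 11-000*, 110-00, 11010-*, 111-11
[col 2] -1-000, 1-010-, 101--0
Prime implicants: -00011, -00101, -01010, -1-000, -11011, 00-101, 000-01, 0000-1, 0100-0, 1-010-, 1-1000, 10-100, 100-11, 1001-1, 101--0, 110-00, 111-11
PI chart (minterm → PIs covering it):
  1 | 000-01,0000-1
  3 | -00011,0000-1
  5 | -00101,00-101,000-01
  10 | -01010  (sole → essential)
  13 | 00-101  (sole → essential)
  16 | -1-000,0100-0
  18 | 0100-0  (sole → essential)
  24 | -1-000  (sole → essential)
  27 | -11011  (sole → essential)
  35 | -00011,100-11
  36 | 1-010-,10-100
  37 | -00101,1-010-,1001-1
  39 | 100-11,1001-1
  40 | 1-1000,101--0
  42 | -01010,101--0
  44 | 10-100,101--0
  46 | 101--0  (sole → essential)
  48 | -1-000,110-00
  52 | 1-010-,110-00
  53 | 1-010-  (sole → essential)
  56 | -1-000,1-1000
  63 | 111-11  (sole → essential)
Essential prime implicants: -01010, -1-000, -11011, 00-101, 0100-0, 1-010-, 101--0, 111-11
Petrick residual → 0000-1, 100-11
Minimum SOP uses 10 PIs: b'cd'ef' + bd'e'f' + bcd'ef + a'b'de'f + a'b'c'd'f + a'bc'd'f' + ac'de' + ab'c'ef + ab'cf' + abcef

10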